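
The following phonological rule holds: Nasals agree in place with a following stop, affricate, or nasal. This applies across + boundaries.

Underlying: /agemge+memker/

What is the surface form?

/m/ before /g/ (velar) → [ŋ]
/m/ before /k/ (velar) → [ŋ]

[ageŋge+meŋker]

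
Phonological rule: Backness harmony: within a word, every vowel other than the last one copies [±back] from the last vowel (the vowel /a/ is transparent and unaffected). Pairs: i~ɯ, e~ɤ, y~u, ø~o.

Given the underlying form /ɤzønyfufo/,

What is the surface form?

/ø/ harmonizes with /o/ ([+back]) → [o]
/y/ harmonizes with /o/ ([+back]) → [u]

[ɤzonufufo]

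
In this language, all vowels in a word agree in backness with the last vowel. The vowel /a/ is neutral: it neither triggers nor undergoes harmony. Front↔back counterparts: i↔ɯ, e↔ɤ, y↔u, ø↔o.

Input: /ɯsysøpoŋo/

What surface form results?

/y/ harmonizes with /o/ ([+back]) → [u]
/ø/ harmonizes with /o/ ([+back]) → [o]

[ɯsusopoŋo]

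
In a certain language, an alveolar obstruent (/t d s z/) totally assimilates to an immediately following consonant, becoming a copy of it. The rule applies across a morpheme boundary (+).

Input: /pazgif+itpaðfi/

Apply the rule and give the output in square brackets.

[paggif+ippaðfi]

/z/ before /g/ → [g] (total assimilation)
/t/ before /p/ → [p] (total assimilation)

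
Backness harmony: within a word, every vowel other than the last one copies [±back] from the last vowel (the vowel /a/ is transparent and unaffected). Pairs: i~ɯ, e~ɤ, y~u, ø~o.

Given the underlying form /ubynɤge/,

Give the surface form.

/u/ harmonizes with /e/ ([-back]) → [y]
/ɤ/ harmonizes with /e/ ([-back]) → [e]

[ybynege]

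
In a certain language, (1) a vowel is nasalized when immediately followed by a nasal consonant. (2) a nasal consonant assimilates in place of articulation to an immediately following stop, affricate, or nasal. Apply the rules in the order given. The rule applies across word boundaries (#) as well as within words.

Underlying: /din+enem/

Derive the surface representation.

Rule 1: /i/ before nasal /n/ → [ĩ]
Rule 1: /e/ before nasal /n/ → [ẽ]
Rule 1: /e/ before nasal /m/ → [ẽ]
After rule 1: dĩn+ẽnẽm
Rule 2: no segment meets the rule's conditions; no change.

[dĩn+ẽnẽm]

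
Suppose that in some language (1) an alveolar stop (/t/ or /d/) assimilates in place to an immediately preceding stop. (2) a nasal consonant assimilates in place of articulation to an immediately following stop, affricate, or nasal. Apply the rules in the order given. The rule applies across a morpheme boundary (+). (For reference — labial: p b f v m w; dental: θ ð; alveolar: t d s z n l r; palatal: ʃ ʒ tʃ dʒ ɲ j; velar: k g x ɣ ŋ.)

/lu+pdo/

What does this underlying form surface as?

Rule 1: /d/ after /p/ (labial) → [b]
After rule 1: lu+pbo
Rule 2: no segment meets the rule's conditions; no change.

[lu+pbo]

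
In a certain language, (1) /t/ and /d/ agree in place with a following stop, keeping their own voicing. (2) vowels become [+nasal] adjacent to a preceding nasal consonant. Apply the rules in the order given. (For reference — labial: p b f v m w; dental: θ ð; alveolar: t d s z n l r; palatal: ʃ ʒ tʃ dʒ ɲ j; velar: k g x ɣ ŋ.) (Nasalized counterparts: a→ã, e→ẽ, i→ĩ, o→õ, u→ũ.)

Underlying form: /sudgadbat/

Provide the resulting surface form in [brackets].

Rule 1: /d/ before /g/ (velar) → [g]
Rule 1: /d/ before /b/ (labial) → [b]
After rule 1: suggabbat
Rule 2: no segment meets the rule's conditions; no change.

[suggabbat]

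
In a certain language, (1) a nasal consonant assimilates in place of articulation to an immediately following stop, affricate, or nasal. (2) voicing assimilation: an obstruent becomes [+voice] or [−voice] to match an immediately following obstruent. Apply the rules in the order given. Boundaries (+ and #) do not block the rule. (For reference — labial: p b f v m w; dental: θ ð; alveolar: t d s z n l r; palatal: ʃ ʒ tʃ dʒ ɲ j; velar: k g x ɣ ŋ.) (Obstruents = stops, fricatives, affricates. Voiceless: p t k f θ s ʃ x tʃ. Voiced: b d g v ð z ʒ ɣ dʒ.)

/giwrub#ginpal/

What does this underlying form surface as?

Rule 1: /n/ before /p/ (labial) → [m]
After rule 1: giwrub#gimpal
Rule 2: no segment meets the rule's conditions; no change.

[giwrub#gimpal]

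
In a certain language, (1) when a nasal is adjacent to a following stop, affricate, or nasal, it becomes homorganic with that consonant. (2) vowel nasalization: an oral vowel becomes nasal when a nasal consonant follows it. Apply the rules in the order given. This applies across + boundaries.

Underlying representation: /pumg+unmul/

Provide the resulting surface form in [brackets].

Rule 1: /m/ before /g/ (velar) → [ŋ]
Rule 1: /n/ before /m/ (labial) → [m]
After rule 1: puŋg+ummul
Rule 2: /u/ before nasal /ŋ/ → [ũ]
Rule 2: /u/ before nasal /m/ → [ũ]

[pũŋg+ũmmul]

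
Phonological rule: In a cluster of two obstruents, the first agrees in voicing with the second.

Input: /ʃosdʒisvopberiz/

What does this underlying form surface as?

[ʃozdʒizvobberiz]

/s/ before /dʒ/ (voiced) → [z]
/s/ before /v/ (voiced) → [z]
/p/ before /b/ (voiced) → [b]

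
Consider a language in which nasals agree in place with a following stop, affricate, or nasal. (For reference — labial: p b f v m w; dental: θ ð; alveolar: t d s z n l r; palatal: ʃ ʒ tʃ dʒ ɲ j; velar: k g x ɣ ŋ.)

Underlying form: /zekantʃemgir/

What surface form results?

/n/ before /tʃ/ (palatal) → [ɲ]
/m/ before /g/ (velar) → [ŋ]

[zekaɲtʃeŋgir]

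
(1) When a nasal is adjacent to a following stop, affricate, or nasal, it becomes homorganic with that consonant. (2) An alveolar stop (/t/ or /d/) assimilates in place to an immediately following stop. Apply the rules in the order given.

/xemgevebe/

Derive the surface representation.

Rule 1: /m/ before /g/ (velar) → [ŋ]
After rule 1: xeŋgevebe
Rule 2: no segment meets the rule's conditions; no change.

[xeŋgevebe]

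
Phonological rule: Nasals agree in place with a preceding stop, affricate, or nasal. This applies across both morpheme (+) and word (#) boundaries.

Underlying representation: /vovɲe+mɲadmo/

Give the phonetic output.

[vovɲe+mmadno]

/ɲ/ after /m/ (labial) → [m]
/m/ after /d/ (alveolar) → [n]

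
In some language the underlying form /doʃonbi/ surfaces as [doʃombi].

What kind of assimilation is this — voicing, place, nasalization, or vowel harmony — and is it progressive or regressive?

/n/→[m].
Each target copies a feature from the following segment, so the direction is regressive.

place assimilation, regressive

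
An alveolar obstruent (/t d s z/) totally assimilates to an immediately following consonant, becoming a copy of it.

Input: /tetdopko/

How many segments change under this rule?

1

/t/ before /d/ → [d] (total assimilation)
1 segment changes.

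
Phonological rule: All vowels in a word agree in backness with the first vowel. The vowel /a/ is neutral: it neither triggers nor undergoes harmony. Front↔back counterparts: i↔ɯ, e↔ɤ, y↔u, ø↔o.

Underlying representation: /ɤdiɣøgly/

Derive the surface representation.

/i/ harmonizes with /ɤ/ ([+back]) → [ɯ]
/ø/ harmonizes with /ɤ/ ([+back]) → [o]
/y/ harmonizes with /ɤ/ ([+back]) → [u]

[ɤdɯɣoglu]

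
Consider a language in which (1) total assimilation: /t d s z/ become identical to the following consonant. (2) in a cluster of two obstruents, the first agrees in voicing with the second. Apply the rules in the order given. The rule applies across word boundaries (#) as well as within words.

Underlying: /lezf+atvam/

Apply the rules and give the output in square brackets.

[leff+avvam]

Rule 1: /z/ before /f/ → [f] (total assimilation)
Rule 1: /t/ before /v/ → [v] (total assimilation)
After rule 1: leff+avvam
Rule 2: no segment meets the rule's conditions; no change.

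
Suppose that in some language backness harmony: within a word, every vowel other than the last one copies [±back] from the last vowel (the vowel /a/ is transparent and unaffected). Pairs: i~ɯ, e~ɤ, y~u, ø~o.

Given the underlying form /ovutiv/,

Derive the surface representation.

[øvytiv]

/o/ harmonizes with /i/ ([-back]) → [ø]
/u/ harmonizes with /i/ ([-back]) → [y]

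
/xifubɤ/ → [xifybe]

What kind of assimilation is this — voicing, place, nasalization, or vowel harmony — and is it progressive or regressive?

/u/→[y] /ɤ/→[e].
Vowels agree with the first vowel, so the harmony is progressive.

vowel harmony, progressive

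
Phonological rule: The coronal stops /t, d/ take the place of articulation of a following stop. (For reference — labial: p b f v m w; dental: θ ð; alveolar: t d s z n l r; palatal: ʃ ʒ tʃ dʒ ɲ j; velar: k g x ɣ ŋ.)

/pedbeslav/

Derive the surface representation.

/d/ before /b/ (labial) → [b]

[pebbeslav]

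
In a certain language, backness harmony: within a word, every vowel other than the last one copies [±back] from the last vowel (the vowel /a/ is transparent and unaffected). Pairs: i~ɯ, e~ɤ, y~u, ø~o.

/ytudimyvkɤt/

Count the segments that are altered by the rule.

/y/ harmonizes with /ɤ/ ([+back]) → [u]
/i/ harmonizes with /ɤ/ ([+back]) → [ɯ]
/y/ harmonizes with /ɤ/ ([+back]) → [u]
3 segments change.

3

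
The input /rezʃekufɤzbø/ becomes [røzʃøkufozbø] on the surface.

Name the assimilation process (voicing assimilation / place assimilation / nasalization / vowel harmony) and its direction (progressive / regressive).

/e/→[ø] /e/→[ø] /ɤ/→[o].
Vowels agree with the last vowel, so the harmony is regressive.

vowel harmony, regressive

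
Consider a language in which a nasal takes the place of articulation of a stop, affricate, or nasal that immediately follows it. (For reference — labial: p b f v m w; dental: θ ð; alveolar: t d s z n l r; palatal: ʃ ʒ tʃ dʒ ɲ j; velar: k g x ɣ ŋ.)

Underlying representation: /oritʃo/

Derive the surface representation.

no segment meets the rule's conditions; no change.

[oritʃo]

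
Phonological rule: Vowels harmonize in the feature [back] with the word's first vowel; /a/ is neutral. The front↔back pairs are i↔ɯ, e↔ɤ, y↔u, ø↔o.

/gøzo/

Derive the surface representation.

/o/ harmonizes with /ø/ ([-back]) → [ø]

[gøzø]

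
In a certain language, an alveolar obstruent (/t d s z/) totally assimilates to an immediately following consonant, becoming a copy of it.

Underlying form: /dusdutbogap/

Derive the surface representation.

[duddubbogap]

/s/ before /d/ → [d] (total assimilation)
/t/ before /b/ → [b] (total assimilation)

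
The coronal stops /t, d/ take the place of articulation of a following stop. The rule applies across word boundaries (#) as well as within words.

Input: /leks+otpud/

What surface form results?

[leks+oppud]

/t/ before /p/ (labial) → [p]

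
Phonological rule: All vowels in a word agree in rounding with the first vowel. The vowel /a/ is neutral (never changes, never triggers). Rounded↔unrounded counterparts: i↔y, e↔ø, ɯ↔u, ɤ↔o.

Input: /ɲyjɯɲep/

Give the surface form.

/ɯ/ harmonizes with /y/ ([+round]) → [u]
/e/ harmonizes with /y/ ([+round]) → [ø]

[ɲyjuɲøp]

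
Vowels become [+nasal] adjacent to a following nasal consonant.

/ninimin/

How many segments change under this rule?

3

/i/ before nasal /n/ → [ĩ]
/i/ before nasal /m/ → [ĩ]
/i/ before nasal /n/ → [ĩ]
3 segments change.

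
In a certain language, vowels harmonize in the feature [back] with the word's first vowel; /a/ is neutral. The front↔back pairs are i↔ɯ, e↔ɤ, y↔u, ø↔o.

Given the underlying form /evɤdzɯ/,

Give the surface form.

/ɤ/ harmonizes with /e/ ([-back]) → [e]
/ɯ/ harmonizes with /e/ ([-back]) → [i]

[evedzi]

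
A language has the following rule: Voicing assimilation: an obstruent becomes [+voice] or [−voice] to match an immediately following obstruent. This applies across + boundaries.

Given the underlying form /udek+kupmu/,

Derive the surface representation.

no segment meets the rule's conditions; no change.

[udek+kupmu]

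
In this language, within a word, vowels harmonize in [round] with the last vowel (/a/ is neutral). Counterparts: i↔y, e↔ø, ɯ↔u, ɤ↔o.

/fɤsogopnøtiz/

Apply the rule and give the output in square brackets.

[fɤsɤgɤpnetiz]

/o/ harmonizes with /i/ ([-round]) → [ɤ]
/o/ harmonizes with /i/ ([-round]) → [ɤ]
/ø/ harmonizes with /i/ ([-round]) → [e]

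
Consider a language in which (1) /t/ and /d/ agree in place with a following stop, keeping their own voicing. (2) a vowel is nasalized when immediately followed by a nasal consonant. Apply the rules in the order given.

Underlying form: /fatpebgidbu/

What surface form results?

[fappebgibbu]

Rule 1: /t/ before /p/ (labial) → [p]
Rule 1: /d/ before /b/ (labial) → [b]
After rule 1: fappebgibbu
Rule 2: no segment meets the rule's conditions; no change.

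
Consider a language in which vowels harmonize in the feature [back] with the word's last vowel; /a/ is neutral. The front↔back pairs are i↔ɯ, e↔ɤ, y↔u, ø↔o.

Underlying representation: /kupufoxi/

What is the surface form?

[kypyføxi]

/u/ harmonizes with /i/ ([-back]) → [y]
/u/ harmonizes with /i/ ([-back]) → [y]
/o/ harmonizes with /i/ ([-back]) → [ø]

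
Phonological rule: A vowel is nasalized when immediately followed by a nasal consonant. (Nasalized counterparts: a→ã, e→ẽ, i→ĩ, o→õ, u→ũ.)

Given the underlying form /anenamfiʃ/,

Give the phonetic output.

/a/ before nasal /n/ → [ã]
/e/ before nasal /n/ → [ẽ]
/a/ before nasal /m/ → [ã]

[ãnẽnãmfiʃ]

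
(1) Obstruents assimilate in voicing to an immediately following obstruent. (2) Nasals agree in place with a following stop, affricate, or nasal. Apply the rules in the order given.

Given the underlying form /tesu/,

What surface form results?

[tesu]

Rule 1: no segment meets the rule's conditions; no change.
After rule 1: tesu
Rule 2: no segment meets the rule's conditions; no change.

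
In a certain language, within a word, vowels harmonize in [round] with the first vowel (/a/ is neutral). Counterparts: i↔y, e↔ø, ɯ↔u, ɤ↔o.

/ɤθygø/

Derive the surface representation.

[ɤθige]

/y/ harmonizes with /ɤ/ ([-round]) → [i]
/ø/ harmonizes with /ɤ/ ([-round]) → [e]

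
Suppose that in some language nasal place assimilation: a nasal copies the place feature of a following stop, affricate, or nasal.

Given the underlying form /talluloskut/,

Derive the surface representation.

[talluloskut]

no segment meets the rule's conditions; no change.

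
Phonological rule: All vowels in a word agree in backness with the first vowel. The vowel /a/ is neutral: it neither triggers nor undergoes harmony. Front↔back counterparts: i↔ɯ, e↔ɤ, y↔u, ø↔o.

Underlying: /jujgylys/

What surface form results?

[jujgulus]

/y/ harmonizes with /u/ ([+back]) → [u]
/y/ harmonizes with /u/ ([+back]) → [u]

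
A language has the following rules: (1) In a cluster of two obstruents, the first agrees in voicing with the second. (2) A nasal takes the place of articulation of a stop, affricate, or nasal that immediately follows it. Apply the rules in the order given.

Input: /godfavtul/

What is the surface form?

[gotfaftul]

Rule 1: /d/ before /f/ (voiceless) → [t]
Rule 1: /v/ before /t/ (voiceless) → [f]
After rule 1: gotfaftul
Rule 2: no segment meets the rule's conditions; no change.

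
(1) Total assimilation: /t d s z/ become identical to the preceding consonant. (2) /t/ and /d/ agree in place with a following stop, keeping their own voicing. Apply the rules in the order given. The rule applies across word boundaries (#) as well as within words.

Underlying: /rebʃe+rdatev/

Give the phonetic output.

[rebʃe+rratev]

Rule 1: /d/ after /r/ → [r] (total assimilation)
After rule 1: rebʃe+rratev
Rule 2: no segment meets the rule's conditions; no change.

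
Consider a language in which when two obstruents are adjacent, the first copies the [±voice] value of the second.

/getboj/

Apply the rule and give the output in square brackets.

[gedboj]

/t/ before /b/ (voiced) → [d]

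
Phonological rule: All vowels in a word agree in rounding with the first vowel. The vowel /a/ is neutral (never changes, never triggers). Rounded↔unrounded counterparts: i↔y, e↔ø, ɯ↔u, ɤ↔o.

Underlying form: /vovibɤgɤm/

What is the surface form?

/i/ harmonizes with /o/ ([+round]) → [y]
/ɤ/ harmonizes with /o/ ([+round]) → [o]
/ɤ/ harmonizes with /o/ ([+round]) → [o]

[vovybogom]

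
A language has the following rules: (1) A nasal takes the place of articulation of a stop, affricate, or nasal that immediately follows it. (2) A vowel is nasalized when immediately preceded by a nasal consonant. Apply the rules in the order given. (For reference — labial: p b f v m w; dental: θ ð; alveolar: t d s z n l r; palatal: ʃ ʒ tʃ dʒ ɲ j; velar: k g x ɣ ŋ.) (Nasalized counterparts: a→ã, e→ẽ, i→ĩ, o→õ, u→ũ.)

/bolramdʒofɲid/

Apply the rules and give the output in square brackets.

[bolraɲdʒofɲĩd]

Rule 1: /m/ before /dʒ/ (palatal) → [ɲ]
After rule 1: bolraɲdʒofɲid
Rule 2: /i/ after nasal /ɲ/ → [ĩ]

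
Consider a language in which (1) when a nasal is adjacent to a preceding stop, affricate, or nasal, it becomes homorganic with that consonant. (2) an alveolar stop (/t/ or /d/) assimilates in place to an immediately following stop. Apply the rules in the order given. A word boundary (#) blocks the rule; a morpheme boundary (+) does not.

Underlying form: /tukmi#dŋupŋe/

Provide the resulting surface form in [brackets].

[tukŋi#dnupme]

Rule 1: /m/ after /k/ (velar) → [ŋ]
Rule 1: /ŋ/ after /d/ (alveolar) → [n]
Rule 1: /ŋ/ after /p/ (labial) → [m]
After rule 1: tukŋi#dnupme
Rule 2: no segment meets the rule's conditions; no change.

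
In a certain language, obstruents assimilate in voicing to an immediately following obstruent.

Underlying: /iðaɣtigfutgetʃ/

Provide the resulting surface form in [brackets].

[iðaxtikfudgetʃ]

/ɣ/ before /t/ (voiceless) → [x]
/g/ before /f/ (voiceless) → [k]
/t/ before /g/ (voiced) → [d]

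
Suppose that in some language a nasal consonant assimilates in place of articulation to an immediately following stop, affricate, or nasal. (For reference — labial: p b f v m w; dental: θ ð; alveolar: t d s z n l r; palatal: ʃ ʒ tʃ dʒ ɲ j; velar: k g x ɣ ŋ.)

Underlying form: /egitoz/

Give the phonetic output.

no segment meets the rule's conditions; no change.

[egitoz]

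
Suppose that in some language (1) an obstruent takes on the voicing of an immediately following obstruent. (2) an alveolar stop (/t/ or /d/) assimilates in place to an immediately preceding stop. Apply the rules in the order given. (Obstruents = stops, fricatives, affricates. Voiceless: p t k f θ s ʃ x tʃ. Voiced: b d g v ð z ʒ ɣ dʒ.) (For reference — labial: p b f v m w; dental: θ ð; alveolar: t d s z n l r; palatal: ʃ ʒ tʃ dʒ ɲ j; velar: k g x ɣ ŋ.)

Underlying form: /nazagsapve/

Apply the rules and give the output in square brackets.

[nazaksabve]

Rule 1: /g/ before /s/ (voiceless) → [k]
Rule 1: /p/ before /v/ (voiced) → [b]
After rule 1: nazaksabve
Rule 2: no segment meets the rule's conditions; no change.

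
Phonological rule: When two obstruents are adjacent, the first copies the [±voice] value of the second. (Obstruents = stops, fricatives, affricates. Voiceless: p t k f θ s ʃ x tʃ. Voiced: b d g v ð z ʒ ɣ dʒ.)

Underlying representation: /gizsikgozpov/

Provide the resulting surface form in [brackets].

/z/ before /s/ (voiceless) → [s]
/k/ before /g/ (voiced) → [g]
/z/ before /p/ (voiceless) → [s]

[gissiggospov]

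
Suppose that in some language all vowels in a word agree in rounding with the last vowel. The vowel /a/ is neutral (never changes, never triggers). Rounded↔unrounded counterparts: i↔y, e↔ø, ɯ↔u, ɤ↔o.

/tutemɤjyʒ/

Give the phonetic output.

/e/ harmonizes with /y/ ([+round]) → [ø]
/ɤ/ harmonizes with /y/ ([+round]) → [o]

[tutømojyʒ]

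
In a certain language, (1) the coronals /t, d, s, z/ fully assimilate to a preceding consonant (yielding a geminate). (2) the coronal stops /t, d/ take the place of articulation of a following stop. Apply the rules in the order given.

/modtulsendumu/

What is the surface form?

[moddullennumu]

Rule 1: /t/ after /d/ → [d] (total assimilation)
Rule 1: /s/ after /l/ → [l] (total assimilation)
Rule 1: /d/ after /n/ → [n] (total assimilation)
After rule 1: moddullennumu
Rule 2: no segment meets the rule's conditions; no change.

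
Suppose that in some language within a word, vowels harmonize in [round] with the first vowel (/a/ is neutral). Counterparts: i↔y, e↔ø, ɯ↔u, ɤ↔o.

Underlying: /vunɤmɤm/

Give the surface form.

[vunomom]

/ɤ/ harmonizes with /u/ ([+round]) → [o]
/ɤ/ harmonizes with /u/ ([+round]) → [o]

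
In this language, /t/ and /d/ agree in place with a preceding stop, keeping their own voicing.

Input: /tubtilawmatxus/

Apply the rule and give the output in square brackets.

[tubpilawmatxus]

/t/ after /b/ (labial) → [p]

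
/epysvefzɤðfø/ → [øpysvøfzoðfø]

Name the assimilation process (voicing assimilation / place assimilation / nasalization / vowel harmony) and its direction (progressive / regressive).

/e/→[ø] /e/→[ø] /ɤ/→[o].
Vowels agree with the last vowel, so the harmony is regressive.

vowel harmony, regressive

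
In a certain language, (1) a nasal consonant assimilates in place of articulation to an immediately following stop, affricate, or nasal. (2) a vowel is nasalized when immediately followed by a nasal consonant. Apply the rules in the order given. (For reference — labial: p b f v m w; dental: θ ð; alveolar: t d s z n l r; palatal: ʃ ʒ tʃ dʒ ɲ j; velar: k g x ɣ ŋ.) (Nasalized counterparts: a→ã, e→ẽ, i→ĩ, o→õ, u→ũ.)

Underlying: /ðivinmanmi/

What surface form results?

Rule 1: /n/ before /m/ (labial) → [m]
Rule 1: /n/ before /m/ (labial) → [m]
After rule 1: ðivimmammi
Rule 2: /i/ before nasal /m/ → [ĩ]
Rule 2: /a/ before nasal /m/ → [ã]

[ðivĩmmãmmi]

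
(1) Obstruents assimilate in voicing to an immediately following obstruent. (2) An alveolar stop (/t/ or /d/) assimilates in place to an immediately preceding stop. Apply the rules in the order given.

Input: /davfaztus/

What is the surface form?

Rule 1: /v/ before /f/ (voiceless) → [f]
Rule 1: /z/ before /t/ (voiceless) → [s]
After rule 1: daffastus
Rule 2: no segment meets the rule's conditions; no change.

[daffastus]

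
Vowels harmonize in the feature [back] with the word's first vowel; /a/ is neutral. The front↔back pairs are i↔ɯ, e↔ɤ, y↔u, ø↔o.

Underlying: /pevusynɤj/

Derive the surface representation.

/u/ harmonizes with /e/ ([-back]) → [y]
/ɤ/ harmonizes with /e/ ([-back]) → [e]

[pevysynej]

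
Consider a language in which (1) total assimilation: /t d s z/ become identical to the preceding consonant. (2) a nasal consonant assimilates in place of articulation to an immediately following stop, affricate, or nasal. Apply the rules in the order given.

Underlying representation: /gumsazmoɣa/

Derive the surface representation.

[gummazmoɣa]

Rule 1: /s/ after /m/ → [m] (total assimilation)
After rule 1: gummazmoɣa
Rule 2: no segment meets the rule's conditions; no change.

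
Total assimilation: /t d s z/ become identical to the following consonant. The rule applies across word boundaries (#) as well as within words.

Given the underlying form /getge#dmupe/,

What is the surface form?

/t/ before /g/ → [g] (total assimilation)
/d/ before /m/ → [m] (total assimilation)

[gegge#mmupe]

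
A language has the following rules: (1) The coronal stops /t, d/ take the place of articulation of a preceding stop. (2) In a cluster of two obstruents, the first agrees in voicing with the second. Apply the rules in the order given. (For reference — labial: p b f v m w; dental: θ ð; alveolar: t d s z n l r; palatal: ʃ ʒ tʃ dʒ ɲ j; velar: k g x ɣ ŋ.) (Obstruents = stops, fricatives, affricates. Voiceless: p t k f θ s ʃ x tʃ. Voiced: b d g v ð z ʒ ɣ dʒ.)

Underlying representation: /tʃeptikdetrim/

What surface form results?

Rule 1: /t/ after /p/ (labial) → [p]
Rule 1: /d/ after /k/ (velar) → [g]
After rule 1: tʃeppikgetrim
Rule 2: /k/ before /g/ (voiced) → [g]

[tʃeppiggetrim]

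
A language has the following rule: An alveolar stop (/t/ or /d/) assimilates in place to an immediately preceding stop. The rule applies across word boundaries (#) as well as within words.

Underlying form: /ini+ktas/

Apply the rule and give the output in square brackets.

/t/ after /k/ (velar) → [k]

[ini+kkas]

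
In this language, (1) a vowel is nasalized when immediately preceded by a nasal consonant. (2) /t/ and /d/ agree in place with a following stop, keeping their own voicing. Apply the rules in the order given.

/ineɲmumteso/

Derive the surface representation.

Rule 1: /e/ after nasal /n/ → [ẽ]
Rule 1: /u/ after nasal /m/ → [ũ]
After rule 1: inẽɲmũmteso
Rule 2: no segment meets the rule's conditions; no change.

[inẽɲmũmteso]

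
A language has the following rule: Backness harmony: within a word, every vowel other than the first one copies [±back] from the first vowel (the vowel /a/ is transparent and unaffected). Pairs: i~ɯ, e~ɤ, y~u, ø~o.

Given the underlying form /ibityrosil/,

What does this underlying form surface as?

/o/ harmonizes with /i/ ([-back]) → [ø]

[ibityrøsil]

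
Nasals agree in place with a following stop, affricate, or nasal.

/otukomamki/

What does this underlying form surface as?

[otukomaŋki]

/m/ before /k/ (velar) → [ŋ]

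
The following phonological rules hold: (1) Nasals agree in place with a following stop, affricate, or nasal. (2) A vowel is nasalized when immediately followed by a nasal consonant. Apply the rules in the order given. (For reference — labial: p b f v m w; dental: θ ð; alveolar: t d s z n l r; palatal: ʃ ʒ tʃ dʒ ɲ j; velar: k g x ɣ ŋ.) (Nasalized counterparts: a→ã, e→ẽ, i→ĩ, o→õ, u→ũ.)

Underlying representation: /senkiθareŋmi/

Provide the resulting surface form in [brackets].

Rule 1: /n/ before /k/ (velar) → [ŋ]
Rule 1: /ŋ/ before /m/ (labial) → [m]
After rule 1: seŋkiθaremmi
Rule 2: /e/ before nasal /ŋ/ → [ẽ]
Rule 2: /e/ before nasal /m/ → [ẽ]

[sẽŋkiθarẽmmi]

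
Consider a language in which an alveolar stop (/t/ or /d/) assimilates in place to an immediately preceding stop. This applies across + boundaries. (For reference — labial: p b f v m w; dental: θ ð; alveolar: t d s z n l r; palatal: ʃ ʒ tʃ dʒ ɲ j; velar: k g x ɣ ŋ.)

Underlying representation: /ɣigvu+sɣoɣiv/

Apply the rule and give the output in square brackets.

no segment meets the rule's conditions; no change.

[ɣigvu+sɣoɣiv]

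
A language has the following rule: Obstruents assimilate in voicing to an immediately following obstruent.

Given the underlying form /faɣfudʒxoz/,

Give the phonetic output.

[faxfutʃxoz]

/ɣ/ before /f/ (voiceless) → [x]
/dʒ/ before /x/ (voiceless) → [tʃ]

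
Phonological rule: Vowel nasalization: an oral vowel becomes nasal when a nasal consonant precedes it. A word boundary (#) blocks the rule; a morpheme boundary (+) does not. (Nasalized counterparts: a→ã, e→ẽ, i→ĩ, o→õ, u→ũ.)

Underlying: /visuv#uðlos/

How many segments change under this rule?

No segment meets the rule's conditions.

0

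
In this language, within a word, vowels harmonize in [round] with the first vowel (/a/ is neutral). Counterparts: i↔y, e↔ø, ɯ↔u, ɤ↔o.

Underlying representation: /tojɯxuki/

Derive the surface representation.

[tojuxuky]

/ɯ/ harmonizes with /o/ ([+round]) → [u]
/i/ harmonizes with /o/ ([+round]) → [y]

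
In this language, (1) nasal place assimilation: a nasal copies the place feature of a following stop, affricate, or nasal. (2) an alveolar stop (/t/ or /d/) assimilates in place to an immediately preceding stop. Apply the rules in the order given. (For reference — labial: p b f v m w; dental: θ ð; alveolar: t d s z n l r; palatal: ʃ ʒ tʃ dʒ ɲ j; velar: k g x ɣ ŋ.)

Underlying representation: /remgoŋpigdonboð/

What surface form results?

[reŋgompiggomboð]

Rule 1: /m/ before /g/ (velar) → [ŋ]
Rule 1: /ŋ/ before /p/ (labial) → [m]
Rule 1: /n/ before /b/ (labial) → [m]
After rule 1: reŋgompigdomboð
Rule 2: /d/ after /g/ (velar) → [g]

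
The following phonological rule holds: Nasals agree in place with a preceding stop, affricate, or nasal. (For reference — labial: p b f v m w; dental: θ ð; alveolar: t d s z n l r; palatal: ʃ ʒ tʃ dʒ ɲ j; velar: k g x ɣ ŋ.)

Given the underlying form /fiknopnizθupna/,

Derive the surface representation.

/n/ after /k/ (velar) → [ŋ]
/n/ after /p/ (labial) → [m]
/n/ after /p/ (labial) → [m]

[fikŋopmizθupma]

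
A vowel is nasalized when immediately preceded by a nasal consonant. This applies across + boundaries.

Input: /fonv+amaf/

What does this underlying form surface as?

/a/ after nasal /m/ → [ã]

[fonv+amãf]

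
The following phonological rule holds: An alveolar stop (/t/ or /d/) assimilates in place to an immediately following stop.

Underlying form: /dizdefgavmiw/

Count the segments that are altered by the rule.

No segment meets the rule's conditions.

0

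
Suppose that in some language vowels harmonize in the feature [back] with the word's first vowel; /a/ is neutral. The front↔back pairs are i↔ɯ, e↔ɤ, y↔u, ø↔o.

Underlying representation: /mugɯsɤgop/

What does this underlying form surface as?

[mugɯsɤgop]

no segment meets the rule's conditions; no change.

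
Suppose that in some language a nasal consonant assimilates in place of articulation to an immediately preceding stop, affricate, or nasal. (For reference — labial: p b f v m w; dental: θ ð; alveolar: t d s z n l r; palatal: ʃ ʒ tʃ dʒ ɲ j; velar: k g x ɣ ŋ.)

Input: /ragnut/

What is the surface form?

[ragŋut]

/n/ after /g/ (velar) → [ŋ]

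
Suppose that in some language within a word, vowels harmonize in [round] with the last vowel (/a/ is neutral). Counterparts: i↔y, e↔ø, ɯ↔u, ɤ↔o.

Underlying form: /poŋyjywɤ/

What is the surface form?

/o/ harmonizes with /ɤ/ ([-round]) → [ɤ]
/y/ harmonizes with /ɤ/ ([-round]) → [i]
/y/ harmonizes with /ɤ/ ([-round]) → [i]

[pɤŋijiwɤ]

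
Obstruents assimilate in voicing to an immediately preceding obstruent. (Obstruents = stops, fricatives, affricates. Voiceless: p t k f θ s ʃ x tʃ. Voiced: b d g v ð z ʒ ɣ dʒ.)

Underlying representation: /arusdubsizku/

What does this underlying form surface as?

/d/ after /s/ (voiceless) → [t]
/s/ after /b/ (voiced) → [z]
/k/ after /z/ (voiced) → [g]

[arustubzizgu]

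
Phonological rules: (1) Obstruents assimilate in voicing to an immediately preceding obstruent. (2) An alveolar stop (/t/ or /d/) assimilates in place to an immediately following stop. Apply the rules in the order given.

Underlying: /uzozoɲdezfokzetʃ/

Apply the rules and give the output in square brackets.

Rule 1: /f/ after /z/ (voiced) → [v]
Rule 1: /z/ after /k/ (voiceless) → [s]
After rule 1: uzozoɲdezvoksetʃ
Rule 2: no segment meets the rule's conditions; no change.

[uzozoɲdezvoksetʃ]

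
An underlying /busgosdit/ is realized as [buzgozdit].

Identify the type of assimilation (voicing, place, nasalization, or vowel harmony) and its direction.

voicing assimilation, regressive

/s/→[z] /s/→[z].
Each target copies a feature from the following segment, so the direction is regressive.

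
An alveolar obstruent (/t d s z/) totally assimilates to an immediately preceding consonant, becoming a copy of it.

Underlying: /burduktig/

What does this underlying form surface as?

/d/ after /r/ → [r] (total assimilation)
/t/ after /k/ → [k] (total assimilation)

[burrukkig]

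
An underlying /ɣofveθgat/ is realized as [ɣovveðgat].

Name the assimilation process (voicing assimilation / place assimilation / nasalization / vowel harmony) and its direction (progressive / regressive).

voicing assimilation, regressive

/f/→[v] /θ/→[ð].
Each target copies a feature from the following segment, so the direction is regressive.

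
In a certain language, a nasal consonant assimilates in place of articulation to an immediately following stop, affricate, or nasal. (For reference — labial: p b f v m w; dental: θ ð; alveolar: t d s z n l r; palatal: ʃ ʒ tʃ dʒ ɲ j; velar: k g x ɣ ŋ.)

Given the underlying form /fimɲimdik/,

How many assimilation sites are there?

2

/m/ before /ɲ/ (palatal) → [ɲ]
/m/ before /d/ (alveolar) → [n]
2 segments change.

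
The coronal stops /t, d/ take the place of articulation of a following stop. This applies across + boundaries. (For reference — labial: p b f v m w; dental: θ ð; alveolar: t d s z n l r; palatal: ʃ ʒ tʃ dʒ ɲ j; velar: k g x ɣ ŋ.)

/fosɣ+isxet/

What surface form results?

no segment meets the rule's conditions; no change.

[fosɣ+isxet]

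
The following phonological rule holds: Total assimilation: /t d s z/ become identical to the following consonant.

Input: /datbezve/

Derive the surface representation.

/t/ before /b/ → [b] (total assimilation)
/z/ before /v/ → [v] (total assimilation)

[dabbevve]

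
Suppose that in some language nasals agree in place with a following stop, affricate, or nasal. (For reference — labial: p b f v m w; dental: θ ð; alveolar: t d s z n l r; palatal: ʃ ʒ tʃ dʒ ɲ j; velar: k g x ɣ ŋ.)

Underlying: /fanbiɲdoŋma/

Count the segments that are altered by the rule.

/n/ before /b/ (labial) → [m]
/ɲ/ before /d/ (alveolar) → [n]
/ŋ/ before /m/ (labial) → [m]
3 segments change.

3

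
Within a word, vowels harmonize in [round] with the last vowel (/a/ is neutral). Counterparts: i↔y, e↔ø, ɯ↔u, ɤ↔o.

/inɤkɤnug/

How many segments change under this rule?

3

/i/ harmonizes with /u/ ([+round]) → [y]
/ɤ/ harmonizes with /u/ ([+round]) → [o]
/ɤ/ harmonizes with /u/ ([+round]) → [o]
3 segments change.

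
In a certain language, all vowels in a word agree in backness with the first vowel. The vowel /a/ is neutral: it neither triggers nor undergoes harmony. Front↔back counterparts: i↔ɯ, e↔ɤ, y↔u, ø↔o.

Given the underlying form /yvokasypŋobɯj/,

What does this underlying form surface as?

[yvøkasypŋøbij]

/o/ harmonizes with /y/ ([-back]) → [ø]
/o/ harmonizes with /y/ ([-back]) → [ø]
/ɯ/ harmonizes with /y/ ([-back]) → [i]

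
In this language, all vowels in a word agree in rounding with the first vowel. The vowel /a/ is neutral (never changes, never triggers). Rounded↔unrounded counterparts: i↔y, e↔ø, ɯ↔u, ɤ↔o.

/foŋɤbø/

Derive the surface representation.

[foŋobø]

/ɤ/ harmonizes with /o/ ([+round]) → [o]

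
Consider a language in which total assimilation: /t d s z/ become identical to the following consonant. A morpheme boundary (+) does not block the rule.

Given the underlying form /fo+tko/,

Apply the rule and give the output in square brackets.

[fo+kko]

/t/ before /k/ → [k] (total assimilation)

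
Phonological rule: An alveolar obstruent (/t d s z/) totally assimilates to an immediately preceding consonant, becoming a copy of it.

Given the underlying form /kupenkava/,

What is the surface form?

no segment meets the rule's conditions; no change.

[kupenkava]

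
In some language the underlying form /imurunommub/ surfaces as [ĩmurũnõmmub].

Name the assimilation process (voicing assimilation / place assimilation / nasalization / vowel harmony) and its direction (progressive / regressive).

nasalization, regressive

/i/→[ĩ] /u/→[ũ] /o/→[õ].
Each target copies a feature from the following segment, so the direction is regressive.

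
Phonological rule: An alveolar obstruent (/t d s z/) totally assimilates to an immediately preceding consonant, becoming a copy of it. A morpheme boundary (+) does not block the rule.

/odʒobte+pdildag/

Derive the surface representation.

[odʒobbe+ppillag]

/t/ after /b/ → [b] (total assimilation)
/d/ after /p/ → [p] (total assimilation)
/d/ after /l/ → [l] (total assimilation)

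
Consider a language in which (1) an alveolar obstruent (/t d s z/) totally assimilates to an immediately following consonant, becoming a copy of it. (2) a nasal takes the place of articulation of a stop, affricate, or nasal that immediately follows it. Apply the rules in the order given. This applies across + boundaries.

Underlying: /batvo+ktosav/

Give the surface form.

[bavvo+ktosav]

Rule 1: /t/ before /v/ → [v] (total assimilation)
After rule 1: bavvo+ktosav
Rule 2: no segment meets the rule's conditions; no change.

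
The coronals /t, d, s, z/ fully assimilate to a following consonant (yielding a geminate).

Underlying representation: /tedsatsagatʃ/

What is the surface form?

/d/ before /s/ → [s] (total assimilation)
/t/ before /s/ → [s] (total assimilation)

[tessassagatʃ]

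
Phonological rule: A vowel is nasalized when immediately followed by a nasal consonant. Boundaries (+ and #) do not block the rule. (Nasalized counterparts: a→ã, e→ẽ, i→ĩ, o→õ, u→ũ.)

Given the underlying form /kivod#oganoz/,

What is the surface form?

/a/ before nasal /n/ → [ã]

[kivod#ogãnoz]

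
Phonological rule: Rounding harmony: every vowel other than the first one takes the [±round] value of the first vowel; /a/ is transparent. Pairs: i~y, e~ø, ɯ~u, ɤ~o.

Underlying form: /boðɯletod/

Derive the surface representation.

[boðuløtod]

/ɯ/ harmonizes with /o/ ([+round]) → [u]
/e/ harmonizes with /o/ ([+round]) → [ø]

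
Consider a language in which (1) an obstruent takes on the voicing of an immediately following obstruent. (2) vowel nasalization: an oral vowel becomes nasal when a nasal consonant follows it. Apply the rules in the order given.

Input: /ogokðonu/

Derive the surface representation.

[ogogðõnu]

Rule 1: /k/ before /ð/ (voiced) → [g]
After rule 1: ogogðonu
Rule 2: /o/ before nasal /n/ → [õ]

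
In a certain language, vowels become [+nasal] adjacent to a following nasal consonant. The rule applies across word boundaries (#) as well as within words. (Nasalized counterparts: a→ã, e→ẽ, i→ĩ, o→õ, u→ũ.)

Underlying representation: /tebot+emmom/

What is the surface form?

/e/ before nasal /m/ → [ẽ]
/o/ before nasal /m/ → [õ]

[tebot+ẽmmõm]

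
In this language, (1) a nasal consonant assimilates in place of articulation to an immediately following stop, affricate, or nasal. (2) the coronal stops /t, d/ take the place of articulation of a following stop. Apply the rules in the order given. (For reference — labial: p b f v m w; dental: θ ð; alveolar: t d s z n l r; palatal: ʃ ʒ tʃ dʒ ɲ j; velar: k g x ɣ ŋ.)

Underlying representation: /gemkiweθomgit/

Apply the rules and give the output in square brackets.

[geŋkiweθoŋgit]

Rule 1: /m/ before /k/ (velar) → [ŋ]
Rule 1: /m/ before /g/ (velar) → [ŋ]
After rule 1: geŋkiweθoŋgit
Rule 2: no segment meets the rule's conditions; no change.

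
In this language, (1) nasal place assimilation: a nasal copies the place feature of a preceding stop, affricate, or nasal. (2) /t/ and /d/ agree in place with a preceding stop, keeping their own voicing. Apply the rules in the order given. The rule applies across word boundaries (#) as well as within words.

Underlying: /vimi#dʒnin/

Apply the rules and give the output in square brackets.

Rule 1: /n/ after /dʒ/ (palatal) → [ɲ]
After rule 1: vimi#dʒɲin
Rule 2: no segment meets the rule's conditions; no change.

[vimi#dʒɲin]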